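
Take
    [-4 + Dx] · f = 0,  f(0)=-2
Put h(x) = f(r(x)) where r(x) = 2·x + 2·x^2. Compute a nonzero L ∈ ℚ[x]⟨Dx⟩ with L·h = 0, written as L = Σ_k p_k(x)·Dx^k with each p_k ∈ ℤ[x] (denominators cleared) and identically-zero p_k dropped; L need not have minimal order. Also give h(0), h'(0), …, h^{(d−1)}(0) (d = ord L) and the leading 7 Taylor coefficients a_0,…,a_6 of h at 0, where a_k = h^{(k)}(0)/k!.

L = (-8 - 16·x) + Dx  (order 1).
h: a_k = -2, -16, -80, -896/3, -2752/3, -36352/15, -255488/45, …
ICs: h(0) = -2.

f: a_k = -2, -8, -16, -64/3, -64/3, -256/15, -512/45, …
f∘r: x↦r, Dx↦Dx/r' in L_f ⇒ L₀.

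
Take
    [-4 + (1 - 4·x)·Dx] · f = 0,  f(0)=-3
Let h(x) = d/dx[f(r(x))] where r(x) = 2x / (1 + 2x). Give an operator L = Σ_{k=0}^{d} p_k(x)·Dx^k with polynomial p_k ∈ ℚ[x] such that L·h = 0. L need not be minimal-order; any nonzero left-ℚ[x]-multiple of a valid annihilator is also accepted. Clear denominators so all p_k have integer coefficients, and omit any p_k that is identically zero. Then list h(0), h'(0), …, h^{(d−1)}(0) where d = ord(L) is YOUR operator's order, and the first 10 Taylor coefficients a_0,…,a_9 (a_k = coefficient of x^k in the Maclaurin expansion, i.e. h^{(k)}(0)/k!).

f: a_k = -3, -12, -48, -192, -768, -3072, -12288, -49152, -196608, -786432, …
Substitute x→r, Dx→(1/r')Dx; clear ⇒ L₀.
Differentiate: ansatz ord ≤ ord L₀ ⇒ L.
L = 12 + (-1 + 6·x)·Dx  (order 1).
h: a_k = -24, -288, -2592, -20736, -155520, -1119744, -7838208, -53747712, -362797056, -2418647040, …
ICs: h(0) = -24.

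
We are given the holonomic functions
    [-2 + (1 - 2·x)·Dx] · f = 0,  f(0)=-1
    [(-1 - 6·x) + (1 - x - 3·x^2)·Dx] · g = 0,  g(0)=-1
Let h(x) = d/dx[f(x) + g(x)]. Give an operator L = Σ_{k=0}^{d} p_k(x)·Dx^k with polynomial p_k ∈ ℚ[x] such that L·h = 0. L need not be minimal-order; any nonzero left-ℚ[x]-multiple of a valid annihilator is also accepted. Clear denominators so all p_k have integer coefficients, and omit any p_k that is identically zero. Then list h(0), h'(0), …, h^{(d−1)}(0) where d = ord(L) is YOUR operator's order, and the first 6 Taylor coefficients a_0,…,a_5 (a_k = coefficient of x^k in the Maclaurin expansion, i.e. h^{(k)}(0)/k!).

L = (12 - 288·x + 648·x^2 - 1296·x^3 + 648·x^4) + (9 + 12·x - 126·x^2 + 540·x^3 - 1188·x^4 + 648·x^5)·Dx + (-2 + 15·x - 52·x^2 + 78·x^3 + 27·x^4 - 180·x^5 + 108·x^6)·Dx^2  (order 2).
h: a_k = -3, -16, -45, -140, -360, -966, …
ICs: h(0) = -3, h′(0) = -16.

f: a_k = -1, -2, -4, -8, -16, -32, …
g: a_k = -1, -1, -4, -7, -19, -40, …
L₀ := lclm(L_f,L_g); ord L₀ ≤ 1+1.
h₀' ⇒ L via d/dx closure of L₀.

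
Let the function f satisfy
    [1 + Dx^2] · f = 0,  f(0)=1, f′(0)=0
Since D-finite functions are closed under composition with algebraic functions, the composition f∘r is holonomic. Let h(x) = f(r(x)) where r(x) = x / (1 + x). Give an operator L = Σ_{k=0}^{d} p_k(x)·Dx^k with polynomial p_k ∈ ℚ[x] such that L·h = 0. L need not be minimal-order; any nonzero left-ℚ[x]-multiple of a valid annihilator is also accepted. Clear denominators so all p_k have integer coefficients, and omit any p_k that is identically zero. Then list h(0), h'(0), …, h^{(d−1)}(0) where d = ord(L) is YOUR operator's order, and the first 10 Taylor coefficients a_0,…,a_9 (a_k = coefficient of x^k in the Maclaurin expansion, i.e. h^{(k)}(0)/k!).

f: a_k = 1, 0, -1/2, 0, 1/24, 0, -1/720, 0, 1/40320, 0, …
Substitute x→r, Dx→(1/r')Dx; clear ⇒ L₀.
L = 1 + (2 + 6·x + 6·x^2 + 2·x^3)·Dx + (1 + 4·x + 6·x^2 + 4·x^3 + x^4)·Dx^2  (order 2).
h: a_k = 1, 0, -1/2, 1, -35/24, 11/6, -1501/720, 87/40, -16699/8064, 8791/5040, …
ICs: h(0) = 1, h′(0) = 0.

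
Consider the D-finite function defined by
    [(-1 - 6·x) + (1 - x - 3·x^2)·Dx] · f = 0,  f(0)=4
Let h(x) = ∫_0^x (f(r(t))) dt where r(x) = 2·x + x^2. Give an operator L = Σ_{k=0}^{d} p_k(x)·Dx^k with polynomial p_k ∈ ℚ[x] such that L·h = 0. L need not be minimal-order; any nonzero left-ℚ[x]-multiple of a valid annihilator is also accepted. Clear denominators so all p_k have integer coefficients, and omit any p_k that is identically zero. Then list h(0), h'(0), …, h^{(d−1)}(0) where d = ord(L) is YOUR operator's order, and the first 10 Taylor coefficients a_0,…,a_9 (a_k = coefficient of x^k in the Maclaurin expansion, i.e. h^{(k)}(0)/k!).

L = (2 + 26·x + 36·x^2 + 12·x^3)·Dx + (-1 + 2·x + 13·x^2 + 12·x^3 + 3·x^4)·Dx^2  (order 2).
h: a_k = 0, 4, 4, 68/3, 72, 1568/5, 3860/3, 39484/7, 24876, 1008652/9, …
ICs: h(0) = 0, h′(0) = 4.

f: a_k = 4, 4, 16, 28, 76, 160, 388, 868, 2032, 4636, …
Change of var in L_f (x↦r) gives L₀.
h=∫h₀ ⇒ L = L₀·Dx.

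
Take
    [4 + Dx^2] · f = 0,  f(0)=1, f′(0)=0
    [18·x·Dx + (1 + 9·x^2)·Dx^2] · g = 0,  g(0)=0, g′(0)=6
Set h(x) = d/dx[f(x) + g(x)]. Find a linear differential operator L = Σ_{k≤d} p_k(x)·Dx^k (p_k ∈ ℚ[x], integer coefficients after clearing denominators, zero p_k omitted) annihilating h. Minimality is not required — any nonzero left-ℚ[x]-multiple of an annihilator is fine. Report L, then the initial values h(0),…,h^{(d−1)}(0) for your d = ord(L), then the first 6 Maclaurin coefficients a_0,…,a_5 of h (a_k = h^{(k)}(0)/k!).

f: a_k = 1, 0, -2, 0, 2/3, 0, …
g: a_k = 0, 6, 0, -18, 0, 486/5, …
Sum ⇒ L₀ = lclm(L_f,L_g) in ℚ(x)⟨Dx⟩.
Differentiate: ansatz ord ≤ ord L₀ ⇒ L.
L = (-3744·x + 37584·x^3 + 11664·x^5) + (-28 + 864·x^2 + 10692·x^4 + 5832·x^6)·Dx + (-936·x + 9396·x^3 + 2916·x^5)·Dx^2 + (-7 + 216·x^2 + 2673·x^4 + 1458·x^6)·Dx^3  (order 3).
h: a_k = 6, -4, -54, 8/3, 486, -8/15, …
ICs: h(0) = 6, h′(0) = -4, h′′(0) = -108.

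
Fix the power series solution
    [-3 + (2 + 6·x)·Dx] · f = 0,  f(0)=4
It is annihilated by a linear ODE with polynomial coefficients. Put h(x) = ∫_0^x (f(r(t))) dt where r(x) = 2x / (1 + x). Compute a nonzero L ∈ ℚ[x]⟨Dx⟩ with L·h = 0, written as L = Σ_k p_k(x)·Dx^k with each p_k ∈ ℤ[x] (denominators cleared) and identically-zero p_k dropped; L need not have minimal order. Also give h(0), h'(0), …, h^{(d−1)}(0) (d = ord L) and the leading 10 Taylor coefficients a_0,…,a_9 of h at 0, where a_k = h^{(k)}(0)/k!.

f: a_k = 4, 6, -9/2, 27/4, -405/32, 1701/64, -15309/256, 72171/512, -2814669/8192, 14073345/16384, …
f∘r: x↦r, Dx↦Dx/r' in L_f ⇒ L₀.
h=∫h₀ ⇒ L = L₀·Dx.
L = -3·Dx + (1 + 8·x + 7·x^2)·Dx^2  (order 2).
h: a_k = 0, 4, 6, -10, 51/2, -861/10, 1379/4, -6141/4, 234975/32, -3549407/96, …
ICs: h(0) = 0, h′(0) = 4.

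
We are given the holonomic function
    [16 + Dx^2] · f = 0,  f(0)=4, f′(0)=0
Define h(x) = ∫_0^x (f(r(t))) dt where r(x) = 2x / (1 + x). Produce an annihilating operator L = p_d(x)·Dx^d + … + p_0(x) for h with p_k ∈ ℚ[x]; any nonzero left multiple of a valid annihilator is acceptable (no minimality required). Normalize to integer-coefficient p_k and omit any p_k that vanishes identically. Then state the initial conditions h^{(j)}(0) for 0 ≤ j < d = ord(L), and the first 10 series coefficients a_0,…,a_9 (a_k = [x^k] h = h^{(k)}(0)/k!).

L = 64·Dx + (2 + 6·x + 6·x^2 + 2·x^3)·Dx^2 + (1 + 4·x + 6·x^2 + 4·x^3 + x^4)·Dx^3  (order 3).
h: a_k = 0, 4, 0, -128/3, 64, 896/15, -3328/9, 212864/315, -2592/5, -1865344/2835, …
ICs: h(0) = 0, h′(0) = 4, h′′(0) = 0.

f: a_k = 4, 0, -32, 0, 128/3, 0, -1024/45, 0, 2048/315, 0, …
Change of var in L_f (x↦r) gives L₀.
∫: right-multiply L₀ by Dx.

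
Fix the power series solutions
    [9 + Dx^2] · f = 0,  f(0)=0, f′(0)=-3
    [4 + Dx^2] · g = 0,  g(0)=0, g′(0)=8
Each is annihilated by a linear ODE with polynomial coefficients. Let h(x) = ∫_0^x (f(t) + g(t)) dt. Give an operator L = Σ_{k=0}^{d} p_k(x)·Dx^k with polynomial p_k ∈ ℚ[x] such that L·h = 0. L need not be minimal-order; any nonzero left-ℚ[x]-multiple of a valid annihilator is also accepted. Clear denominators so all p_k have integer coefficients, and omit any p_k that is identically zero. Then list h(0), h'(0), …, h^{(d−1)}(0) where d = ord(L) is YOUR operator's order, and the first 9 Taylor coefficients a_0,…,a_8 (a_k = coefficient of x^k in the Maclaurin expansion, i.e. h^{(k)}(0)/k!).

L = 36·Dx + 13·Dx^3 + Dx^5  (order 5).
h: a_k = 0, 0, 5/2, 0, -5/24, 0, -23/144, 0, 335/8064, …
ICs: h(0) = 0, h′(0) = 0, h′′(0) = 5, h′′′(0) = 0, h′′′′(0) = -5.

f: a_k = 0, -3, 0, 9/2, 0, -81/40, 0, 243/560, 0, …
g: a_k = 0, 8, 0, -16/3, 0, 16/15, 0, -32/315, 0, …
h₀=f+g: left-lcm gives L₀, ord ≤ 4.
Integrate: L := L₀·Dx.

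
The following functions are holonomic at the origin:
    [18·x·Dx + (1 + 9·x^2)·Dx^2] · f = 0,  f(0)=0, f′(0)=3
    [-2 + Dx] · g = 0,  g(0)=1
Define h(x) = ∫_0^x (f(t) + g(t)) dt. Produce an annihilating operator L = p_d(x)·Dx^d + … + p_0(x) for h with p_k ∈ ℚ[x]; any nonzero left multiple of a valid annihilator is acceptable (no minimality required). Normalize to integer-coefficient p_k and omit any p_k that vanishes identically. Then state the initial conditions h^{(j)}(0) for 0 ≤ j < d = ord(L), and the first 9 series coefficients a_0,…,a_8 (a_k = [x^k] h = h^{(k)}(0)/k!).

f: a_k = 0, 3, 0, -9, 0, 243/5, 0, -2187/7, 0, …
g: a_k = 1, 2, 2, 4/3, 2/3, 4/15, 4/45, 8/315, 2/315, …
Sum ⇒ L₀ = lclm(L_f,L_g) in ℚ(x)⟨Dx⟩.
h=∫h₀ ⇒ L = L₀·Dx.
L = (18 - 36·x - 486·x^2 - 324·x^3)·Dx^2 + (-11 + 207·x^2 - 162·x^4)·Dx^3 + (1 + 9·x + 18·x^2 + 81·x^3 + 81·x^4)·Dx^4  (order 4).
h: a_k = 0, 1, 5/2, 2/3, -23/12, 2/15, 733/90, 4/315, -98407/2520, …
ICs: h(0) = 0, h′(0) = 1, h′′(0) = 5, h′′′(0) = 4.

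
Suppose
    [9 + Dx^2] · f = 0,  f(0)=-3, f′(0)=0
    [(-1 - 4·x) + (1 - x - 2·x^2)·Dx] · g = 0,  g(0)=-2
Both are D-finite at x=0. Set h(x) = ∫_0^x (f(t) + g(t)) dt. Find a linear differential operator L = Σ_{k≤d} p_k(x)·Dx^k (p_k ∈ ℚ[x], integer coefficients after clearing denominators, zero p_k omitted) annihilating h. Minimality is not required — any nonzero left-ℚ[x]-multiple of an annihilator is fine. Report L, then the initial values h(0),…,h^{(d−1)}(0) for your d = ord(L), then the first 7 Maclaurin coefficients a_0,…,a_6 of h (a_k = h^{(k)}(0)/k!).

f: a_k = -3, 0, 27/2, 0, -81/8, 0, 243/80, …
g: a_k = -2, -2, -6, -10, -22, -42, -86, …
L₀ := lclm(L_f,L_g); ord L₀ ≤ 2+1.
Integrate: L := L₀·Dx.
L = (-117 - 486·x - 135·x^2 - 360·x^3 - 540·x^4 - 432·x^5)·Dx + (45 - 63·x - 81·x^2 + 153·x^3 + 18·x^4 - 324·x^5 - 216·x^6)·Dx^2 + (-13 - 54·x - 15·x^2 - 40·x^3 - 60·x^4 - 48·x^5)·Dx^3 + (5 - 7·x - 9·x^2 + 17·x^3 + 2·x^4 - 36·x^5 - 24·x^6)·Dx^4  (order 4).
h: a_k = 0, -5, -1, 5/2, -5/2, -257/40, -7, …
ICs: h(0) = 0, h′(0) = -5, h′′(0) = -2, h′′′(0) = 15.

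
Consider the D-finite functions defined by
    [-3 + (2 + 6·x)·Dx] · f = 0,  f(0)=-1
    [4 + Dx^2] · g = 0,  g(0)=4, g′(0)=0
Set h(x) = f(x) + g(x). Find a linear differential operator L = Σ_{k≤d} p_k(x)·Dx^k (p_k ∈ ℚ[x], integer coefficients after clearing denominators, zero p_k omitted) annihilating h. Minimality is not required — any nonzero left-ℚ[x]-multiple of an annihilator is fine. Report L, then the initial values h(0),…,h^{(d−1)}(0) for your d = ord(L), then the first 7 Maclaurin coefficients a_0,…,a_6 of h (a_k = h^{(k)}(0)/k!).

f: a_k = -1, -3/2, 9/8, -27/16, 405/128, -1701/256, 15309/1024, …
g: a_k = 4, 0, -8, 0, 8/3, 0, -16/45, …
f+g: L₀ = lclm(L_f,L_g), ord ≤ 1+2.
L = (-516 - 1152·x - 1728·x^2) + (56 + 936·x + 3456·x^2 + 3456·x^3)·Dx + (-129 - 288·x - 432·x^2)·Dx^2 + (14 + 234·x + 864·x^2 + 864·x^3)·Dx^3  (order 3).
h: a_k = 3, -3/2, -55/8, -27/16, 2239/384, -1701/256, 672521/46080, …
ICs: h(0) = 3, h′(0) = -3/2, h′′(0) = -55/4.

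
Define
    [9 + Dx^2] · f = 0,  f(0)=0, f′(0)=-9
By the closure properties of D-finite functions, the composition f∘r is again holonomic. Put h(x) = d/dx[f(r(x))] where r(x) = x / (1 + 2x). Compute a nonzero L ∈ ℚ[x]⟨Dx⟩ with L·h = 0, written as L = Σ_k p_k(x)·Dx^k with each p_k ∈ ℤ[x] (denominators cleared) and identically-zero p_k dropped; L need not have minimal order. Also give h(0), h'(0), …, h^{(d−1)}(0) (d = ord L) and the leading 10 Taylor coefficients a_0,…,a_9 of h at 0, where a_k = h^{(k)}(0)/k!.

L = (33 + 96·x + 96·x^2) + (12 + 72·x + 144·x^2 + 96·x^3)·Dx + (1 + 8·x + 24·x^2 + 32·x^3 + 16·x^4)·Dx^2  (order 2).
h: a_k = -9, 36, -135/2, -36, 6957/8, -8775/2, 1288449/80, -249489/5, 122811795/896, -76109535/224, …
ICs: h(0) = -9, h′(0) = 36.

f: a_k = 0, -9, 0, 27/2, 0, -243/40, 0, 729/560, 0, -729/4480, …
f∘r: x↦r, Dx↦Dx/r' in L_f ⇒ L₀.
h=h₀': d/dx-closure on L₀ ⇒ L.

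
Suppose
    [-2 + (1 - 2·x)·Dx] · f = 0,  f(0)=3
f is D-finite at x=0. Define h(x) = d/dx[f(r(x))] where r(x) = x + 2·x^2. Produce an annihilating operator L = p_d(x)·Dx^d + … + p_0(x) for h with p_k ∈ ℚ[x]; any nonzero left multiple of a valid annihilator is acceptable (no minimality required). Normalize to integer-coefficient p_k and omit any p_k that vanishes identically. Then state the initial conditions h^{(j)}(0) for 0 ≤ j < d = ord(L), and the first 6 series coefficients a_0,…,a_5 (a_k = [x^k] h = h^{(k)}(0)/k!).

f: a_k = 3, 6, 12, 24, 48, 96, …
f∘r: x↦r, Dx↦Dx/r' in L_f ⇒ L₀.
h₀' ⇒ L via d/dx closure of L₀.
L = (8 + 24·x + 48·x^2) + (-1 - 2·x + 12·x^2 + 16·x^3)·Dx  (order 1).
h: a_k = 6, 48, 216, 960, 3840, 14976, …
ICs: h(0) = 6.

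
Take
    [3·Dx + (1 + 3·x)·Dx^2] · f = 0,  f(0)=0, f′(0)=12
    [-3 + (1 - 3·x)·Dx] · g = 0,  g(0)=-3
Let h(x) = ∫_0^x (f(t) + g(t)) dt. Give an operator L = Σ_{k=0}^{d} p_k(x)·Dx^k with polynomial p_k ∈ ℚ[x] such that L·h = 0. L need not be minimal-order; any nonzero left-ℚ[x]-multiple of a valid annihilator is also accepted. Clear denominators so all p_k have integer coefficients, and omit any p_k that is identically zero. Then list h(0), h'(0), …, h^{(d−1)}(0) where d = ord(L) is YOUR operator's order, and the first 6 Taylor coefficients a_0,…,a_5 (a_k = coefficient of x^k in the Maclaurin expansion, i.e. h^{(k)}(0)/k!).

f: a_k = 0, 12, -18, 36, -81, 972/5, …
g: a_k = -3, -9, -27, -81, -243, -729, …
Weyl lclm of L_f,L_g ⇒ L₀ (ord ≤ 3).
∫: right-multiply L₀ by Dx.
L = (-30 - 18·x)·Dx^2 + (-4 - 48·x - 36·x^2)·Dx^3 + (1 + x - 9·x^2 - 9·x^3)·Dx^4  (order 4).
h: a_k = 0, -3, 3/2, -15, -45/4, -324/5, …
ICs: h(0) = 0, h′(0) = -3, h′′(0) = 3, h′′′(0) = -90.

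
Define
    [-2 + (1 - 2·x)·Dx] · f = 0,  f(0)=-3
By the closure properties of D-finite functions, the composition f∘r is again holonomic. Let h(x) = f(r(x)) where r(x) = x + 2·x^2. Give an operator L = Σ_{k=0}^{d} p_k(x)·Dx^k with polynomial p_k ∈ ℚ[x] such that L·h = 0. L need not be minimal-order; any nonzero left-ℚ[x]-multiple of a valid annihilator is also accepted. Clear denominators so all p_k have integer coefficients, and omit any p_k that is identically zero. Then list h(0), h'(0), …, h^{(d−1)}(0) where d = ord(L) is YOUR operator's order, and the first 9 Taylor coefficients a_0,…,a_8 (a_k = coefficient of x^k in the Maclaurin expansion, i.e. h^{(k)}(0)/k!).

L = (2 + 8·x) + (-1 + 2·x + 4·x^2)·Dx  (order 1).
h: a_k = -3, -6, -24, -72, -240, -768, -2496, -8064, -26112, …
ICs: h(0) = -3.

f: a_k = -3, -6, -12, -24, -48, -96, -192, -384, -768, …
Substitute x→r, Dx→(1/r')Dx; clear ⇒ L₀.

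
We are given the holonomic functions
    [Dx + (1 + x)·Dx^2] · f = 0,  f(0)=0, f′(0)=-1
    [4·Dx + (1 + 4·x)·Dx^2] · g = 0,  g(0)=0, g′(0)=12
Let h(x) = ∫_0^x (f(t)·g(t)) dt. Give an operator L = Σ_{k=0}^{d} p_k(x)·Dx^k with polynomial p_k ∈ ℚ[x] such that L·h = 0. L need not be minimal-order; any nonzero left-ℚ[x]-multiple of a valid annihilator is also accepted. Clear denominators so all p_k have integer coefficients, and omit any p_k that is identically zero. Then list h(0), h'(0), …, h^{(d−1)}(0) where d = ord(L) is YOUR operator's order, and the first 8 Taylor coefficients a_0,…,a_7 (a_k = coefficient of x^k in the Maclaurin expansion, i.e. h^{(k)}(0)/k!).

f: a_k = 0, -1, 1/2, -1/3, 1/4, -1/5, 1/6, -1/7, …
g: a_k = 0, 12, -24, 64, -192, 3072/5, -2048, 49152/7, …
Sym-product of L_f,L_g gives L₀ (≤ ord 4).
∫: right-multiply L₀ by Dx.
L = (136 + 320·x + 256·x^2)·Dx^2 + (290 + 1464·x + 2400·x^2 + 1280·x^3)·Dx^3 + (92 + 740·x + 1992·x^2 + 2240·x^3 + 896·x^4)·Dx^4 + (5 + 58·x + 245·x^2 + 464·x^3 + 400·x^4 + 128·x^5)·Dx^5  (order 5).
h: a_k = 0, 0, 0, -4, 15/2, -16, 235/6, -1586/15, …
ICs: h(0) = 0, h′(0) = 0, h′′(0) = 0, h′′′(0) = -24, h′′′′(0) = 180.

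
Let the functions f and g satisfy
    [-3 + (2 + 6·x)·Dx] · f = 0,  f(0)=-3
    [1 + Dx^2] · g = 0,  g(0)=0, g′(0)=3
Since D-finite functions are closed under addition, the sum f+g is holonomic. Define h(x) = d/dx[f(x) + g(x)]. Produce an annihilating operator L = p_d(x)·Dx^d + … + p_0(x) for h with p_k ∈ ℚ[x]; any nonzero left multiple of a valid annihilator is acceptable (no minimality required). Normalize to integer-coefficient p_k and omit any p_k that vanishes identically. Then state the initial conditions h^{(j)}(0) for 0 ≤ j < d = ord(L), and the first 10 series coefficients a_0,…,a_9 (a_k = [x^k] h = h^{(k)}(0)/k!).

L = (-417 - 72·x - 108·x^2) + (-62 - 234·x - 216·x^2 - 216·x^3)·Dx + (-417 - 72·x - 108·x^2)·Dx^2 + (-62 - 234·x - 216·x^2 - 216·x^3)·Dx^3  (order 3).
h: a_k = -3/2, 27/4, -267/16, 1215/32, -25483/256, 137781/512, -22733993/30720, 8444007/4096, -39897932563/6881280, 2153221785/131072, …
ICs: h(0) = -3/2, h′(0) = 27/4, h′′(0) = -267/8.

f: a_k = -3, -9/2, 27/8, -81/16, 1215/128, -5103/256, 45927/1024, -216513/2048, 8444007/32768, -42220035/65536, …
g: a_k = 0, 3, 0, -1/2, 0, 1/40, 0, -1/1680, 0, 1/120960, …
Weyl lclm of L_f,L_g ⇒ L₀ (ord ≤ 3).
h₀' ⇒ L via d/dx closure of L₀.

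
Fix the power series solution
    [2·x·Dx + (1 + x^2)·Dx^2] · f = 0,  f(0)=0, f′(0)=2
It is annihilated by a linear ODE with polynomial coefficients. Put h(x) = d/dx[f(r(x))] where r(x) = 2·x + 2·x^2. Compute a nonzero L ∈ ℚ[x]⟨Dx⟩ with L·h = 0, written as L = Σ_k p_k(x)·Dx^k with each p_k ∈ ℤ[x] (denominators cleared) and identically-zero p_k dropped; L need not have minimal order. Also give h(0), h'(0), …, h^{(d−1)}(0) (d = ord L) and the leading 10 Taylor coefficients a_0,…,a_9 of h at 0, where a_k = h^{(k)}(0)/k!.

f: a_k = 0, 2, 0, -2/3, 0, 2/5, 0, -2/7, 0, 2/9, …
Change of var in L_f (x↦r) gives L₀.
h₀' ⇒ L via d/dx closure of L₀.
L = (-2 + 8·x + 32·x^2 + 48·x^3 + 24·x^4) + (1 + 2·x + 4·x^2 + 16·x^3 + 20·x^4 + 8·x^5)·Dx  (order 1).
h: a_k = 4, 8, -16, -64, -16, 352, 640, -1024, -5312, -2432, …
ICs: h(0) = 4.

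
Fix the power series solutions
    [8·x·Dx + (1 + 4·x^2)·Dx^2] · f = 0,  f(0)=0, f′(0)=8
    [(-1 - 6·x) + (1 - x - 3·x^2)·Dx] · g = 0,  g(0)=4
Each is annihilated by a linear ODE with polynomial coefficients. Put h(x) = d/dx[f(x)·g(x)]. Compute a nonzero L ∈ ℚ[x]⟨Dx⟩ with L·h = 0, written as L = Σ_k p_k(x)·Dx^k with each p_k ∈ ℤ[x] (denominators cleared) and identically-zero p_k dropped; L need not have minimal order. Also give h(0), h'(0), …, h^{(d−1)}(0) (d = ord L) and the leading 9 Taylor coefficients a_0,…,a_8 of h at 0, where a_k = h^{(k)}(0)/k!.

L = (22 + 1032·x^2 + 1152·x^3 + 5184·x^4) + (13 + 86·x + 132·x^2 + 600·x^3 + 1152·x^4 + 3456·x^5)·Dx + (-3 - x - 35·x^2 + 44·x^3 + 16·x^4 + 192·x^5 + 432·x^6)·Dx^2  (order 2).
h: a_k = 32, 64, 256, 2176/3, 8096/3, 32512/5, 253088/15, 4755712/105, 4347904/35, …
ICs: h(0) = 32, h′(0) = 64.

f: a_k = 0, 8, 0, -32/3, 0, 128/5, 0, -512/7, 0, …
g: a_k = 4, 4, 16, 28, 76, 160, 388, 868, 2032, …
f·g: L₀ = L_f ⊗_s L_g, ord ≤ 2·1.
Derive L from L₀ (diff closure).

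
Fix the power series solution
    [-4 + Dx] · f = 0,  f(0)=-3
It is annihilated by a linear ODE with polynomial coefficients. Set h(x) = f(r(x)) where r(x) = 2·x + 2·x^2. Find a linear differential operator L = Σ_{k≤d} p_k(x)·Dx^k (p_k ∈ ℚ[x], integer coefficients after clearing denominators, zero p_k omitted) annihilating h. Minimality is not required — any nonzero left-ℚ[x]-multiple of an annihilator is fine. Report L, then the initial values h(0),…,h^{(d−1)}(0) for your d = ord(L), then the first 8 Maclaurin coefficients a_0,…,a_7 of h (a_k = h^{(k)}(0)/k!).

f: a_k = -3, -12, -24, -32, -32, -128/5, -256/15, -1024/105, …
h₀=f(r): pull back L_f along r ⇒ L₀.
L = (-8 - 16·x) + Dx  (order 1).
h: a_k = -3, -24, -120, -448, -1376, -18176/5, -127744/15, -378880/21, …
ICs: h(0) = -3.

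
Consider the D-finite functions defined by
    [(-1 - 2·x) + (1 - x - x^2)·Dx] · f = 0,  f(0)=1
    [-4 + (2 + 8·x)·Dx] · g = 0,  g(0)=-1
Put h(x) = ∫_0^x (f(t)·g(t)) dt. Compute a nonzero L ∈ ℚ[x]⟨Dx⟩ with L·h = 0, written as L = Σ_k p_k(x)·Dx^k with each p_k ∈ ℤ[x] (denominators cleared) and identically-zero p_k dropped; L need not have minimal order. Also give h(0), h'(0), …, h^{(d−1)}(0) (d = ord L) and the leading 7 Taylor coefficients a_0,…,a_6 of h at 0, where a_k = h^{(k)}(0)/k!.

f: a_k = 1, 1, 2, 3, 5, 8, 13, …
g: a_k = -1, -2, 2, -4, 10, -28, 84, …
Product ⇒ symmetric product L₀, ord ≤ 1.
h=∫₀ˣh₀: take L = L₀·Dx.
L = (3 + 4·x + 6·x^2)·Dx + (-1 - 3·x + 5·x^2 + 4·x^3)·Dx^2  (order 2).
h: a_k = 0, -1, -3/2, -2/3, -9/4, -1/5, -19/3, …
ICs: h(0) = 0, h′(0) = -1.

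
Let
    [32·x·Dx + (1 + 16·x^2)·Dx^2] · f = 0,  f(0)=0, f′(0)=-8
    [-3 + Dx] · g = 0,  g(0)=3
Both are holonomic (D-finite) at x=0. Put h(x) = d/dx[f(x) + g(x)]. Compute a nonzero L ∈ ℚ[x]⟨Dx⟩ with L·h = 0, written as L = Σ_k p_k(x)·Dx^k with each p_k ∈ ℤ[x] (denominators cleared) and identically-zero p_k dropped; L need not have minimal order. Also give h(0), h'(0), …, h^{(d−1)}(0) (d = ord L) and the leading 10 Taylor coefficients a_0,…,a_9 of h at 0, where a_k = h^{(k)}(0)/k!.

L = (96 - 288·x - 4608·x^2 - 4608·x^3) + (-41 + 1248·x^2 - 2304·x^4)·Dx + (3 + 32·x + 96·x^2 + 512·x^3 + 768·x^4)·Dx^2  (order 2).
h: a_k = 1, 27, 337/2, 81/2, -16141/8, 729/40, 2622169/80, 2187/560, -2348803679/4480, 2187/4480, …
ICs: h(0) = 1, h′(0) = 27.

f: a_k = 0, -8, 0, 128/3, 0, -2048/5, 0, 32768/7, 0, -524288/9, …
g: a_k = 3, 9, 27/2, 27/2, 81/8, 243/40, 243/80, 729/560, 2187/4480, 729/4480, …
Weyl lclm of L_f,L_g ⇒ L₀ (ord ≤ 3).
h=h₀': d/dx-closure on L₀ ⇒ L.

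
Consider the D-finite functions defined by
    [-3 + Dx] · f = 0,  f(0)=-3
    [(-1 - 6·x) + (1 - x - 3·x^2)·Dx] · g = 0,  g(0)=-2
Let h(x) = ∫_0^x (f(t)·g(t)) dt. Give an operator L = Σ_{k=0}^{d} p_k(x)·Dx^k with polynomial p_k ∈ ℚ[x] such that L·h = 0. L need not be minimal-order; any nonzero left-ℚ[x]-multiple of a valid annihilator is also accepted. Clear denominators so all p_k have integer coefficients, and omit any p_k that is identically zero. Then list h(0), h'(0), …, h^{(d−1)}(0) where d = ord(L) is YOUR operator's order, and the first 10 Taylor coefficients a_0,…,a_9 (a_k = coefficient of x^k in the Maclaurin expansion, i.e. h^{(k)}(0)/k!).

L = (4 + 3·x - 9·x^2)·Dx + (-1 + x + 3·x^2)·Dx^2  (order 2).
h: a_k = 0, 6, 12, 23, 42, 1581/20, 1519/10, 84129/280, 169401/280, 8325841/6720, …
ICs: h(0) = 0, h′(0) = 6.

f: a_k = -3, -9, -27/2, -27/2, -81/8, -243/40, -243/80, -729/560, -2187/4480, -729/4480, …
g: a_k = -2, -2, -8, -14, -38, -80, -194, -434, -1016, -2318, …
Sym-product of L_f,L_g gives L₀ (≤ ord 1).
h=∫₀ˣh₀: take L = L₀·Dx.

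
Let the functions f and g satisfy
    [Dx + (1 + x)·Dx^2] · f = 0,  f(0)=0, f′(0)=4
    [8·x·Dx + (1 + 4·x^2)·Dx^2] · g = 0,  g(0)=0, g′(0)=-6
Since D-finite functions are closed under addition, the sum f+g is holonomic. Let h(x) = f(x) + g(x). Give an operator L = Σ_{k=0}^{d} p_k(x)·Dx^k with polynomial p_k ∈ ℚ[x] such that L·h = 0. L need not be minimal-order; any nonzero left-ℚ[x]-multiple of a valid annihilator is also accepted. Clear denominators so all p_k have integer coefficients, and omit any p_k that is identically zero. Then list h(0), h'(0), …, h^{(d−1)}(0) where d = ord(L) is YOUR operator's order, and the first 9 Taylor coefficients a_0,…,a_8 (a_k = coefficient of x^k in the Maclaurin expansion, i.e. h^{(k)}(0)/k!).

f: a_k = 0, 4, -2, 4/3, -1, 4/5, -2/3, 4/7, -1/2, …
g: a_k = 0, -6, 0, 8, 0, -96/5, 0, 384/7, 0, …
f+g: L₀ = lclm(L_f,L_g), ord ≤ 2+2.
L = (-8 - 24·x + 96·x^2 + 32·x^3)·Dx + (-10 - 16·x + 72·x^2 + 192·x^3 + 64·x^4)·Dx^2 + (-1 + 7·x + 8·x^2 + 32·x^3 + 48·x^4 + 16·x^5)·Dx^3  (order 3).
h: a_k = 0, -2, -2, 28/3, -1, -92/5, -2/3, 388/7, -1/2, …
ICs: h(0) = 0, h′(0) = -2, h′′(0) = -4.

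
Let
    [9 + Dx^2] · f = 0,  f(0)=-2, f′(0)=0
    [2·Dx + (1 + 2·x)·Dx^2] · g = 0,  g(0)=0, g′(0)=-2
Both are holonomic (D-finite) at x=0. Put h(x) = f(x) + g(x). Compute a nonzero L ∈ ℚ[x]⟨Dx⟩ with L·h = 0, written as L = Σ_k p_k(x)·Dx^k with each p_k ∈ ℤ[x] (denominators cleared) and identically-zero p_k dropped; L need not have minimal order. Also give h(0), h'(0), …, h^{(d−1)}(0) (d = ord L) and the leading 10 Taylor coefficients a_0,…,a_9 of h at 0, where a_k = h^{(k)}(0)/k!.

L = (594 + 648·x + 648·x^2)·Dx + (153 + 630·x + 972·x^2 + 648·x^3)·Dx^2 + (66 + 72·x + 72·x^2)·Dx^3 + (17 + 70·x + 108·x^2 + 72·x^3)·Dx^4  (order 4).
h: a_k = -2, -2, 11, -8/3, -11/4, -32/5, 1523/120, -128/7, 70951/2240, -512/9, …
ICs: h(0) = -2, h′(0) = -2, h′′(0) = 22, h′′′(0) = -16.

f: a_k = -2, 0, 9, 0, -27/4, 0, 81/40, 0, -729/2240, 0, …
g: a_k = 0, -2, 2, -8/3, 4, -32/5, 32/3, -128/7, 32, -512/9, …
h₀=f+g: left-lcm gives L₀, ord ≤ 4.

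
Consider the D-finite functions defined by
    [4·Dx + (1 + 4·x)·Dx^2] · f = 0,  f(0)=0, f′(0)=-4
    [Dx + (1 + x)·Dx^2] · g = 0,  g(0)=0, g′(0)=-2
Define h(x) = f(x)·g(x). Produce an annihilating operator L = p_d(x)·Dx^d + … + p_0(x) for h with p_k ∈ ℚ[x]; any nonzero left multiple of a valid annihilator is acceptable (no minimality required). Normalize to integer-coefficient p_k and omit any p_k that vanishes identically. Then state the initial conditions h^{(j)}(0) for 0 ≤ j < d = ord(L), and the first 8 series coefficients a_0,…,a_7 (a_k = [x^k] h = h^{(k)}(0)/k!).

L = (136 + 320·x + 256·x^2)·Dx + (290 + 1464·x + 2400·x^2 + 1280·x^3)·Dx^2 + (92 + 740·x + 1992·x^2 + 2240·x^3 + 896·x^4)·Dx^3 + (5 + 58·x + 245·x^2 + 464·x^3 + 400·x^4 + 128·x^5)·Dx^4  (order 4).
h: a_k = 0, 0, 8, -20, 160/3, -470/3, 22204/45, -1628, …
ICs: h(0) = 0, h′(0) = 0, h′′(0) = 16, h′′′(0) = -120.

f: a_k = 0, -4, 8, -64/3, 64, -1024/5, 2048/3, -16384/7, …
g: a_k = 0, -2, 1, -2/3, 1/2, -2/5, 1/3, -2/7, …
h₀=f·g: eliminate ⇒ L₀, order ≤ 2·2.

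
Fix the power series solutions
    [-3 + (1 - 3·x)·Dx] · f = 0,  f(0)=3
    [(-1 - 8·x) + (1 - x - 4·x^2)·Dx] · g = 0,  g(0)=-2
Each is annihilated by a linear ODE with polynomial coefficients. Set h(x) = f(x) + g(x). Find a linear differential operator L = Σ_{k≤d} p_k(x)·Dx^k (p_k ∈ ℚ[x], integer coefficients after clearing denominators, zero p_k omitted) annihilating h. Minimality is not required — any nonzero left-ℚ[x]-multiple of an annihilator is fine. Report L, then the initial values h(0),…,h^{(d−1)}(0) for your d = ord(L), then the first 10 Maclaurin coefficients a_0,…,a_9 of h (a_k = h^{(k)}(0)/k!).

L = (6 - 72·x + 144·x^2 - 144·x^3) + (4 - 84·x^2 + 252·x^3 - 288·x^4)·Dx + (-1 + 8·x - 21·x^2 + 8·x^3 + 54·x^4 - 72·x^5)·Dx^2  (order 2).
h: a_k = 1, 7, 17, 63, 185, 599, 1825, 5679, 17353, 53191, …
ICs: h(0) = 1, h′(0) = 7.

f: a_k = 3, 9, 27, 81, 243, 729, 2187, 6561, 19683, 59049, …
g: a_k = -2, -2, -10, -18, -58, -130, -362, -882, -2330, -5858, …
Weyl lclm of L_f,L_g ⇒ L₀ (ord ≤ 2).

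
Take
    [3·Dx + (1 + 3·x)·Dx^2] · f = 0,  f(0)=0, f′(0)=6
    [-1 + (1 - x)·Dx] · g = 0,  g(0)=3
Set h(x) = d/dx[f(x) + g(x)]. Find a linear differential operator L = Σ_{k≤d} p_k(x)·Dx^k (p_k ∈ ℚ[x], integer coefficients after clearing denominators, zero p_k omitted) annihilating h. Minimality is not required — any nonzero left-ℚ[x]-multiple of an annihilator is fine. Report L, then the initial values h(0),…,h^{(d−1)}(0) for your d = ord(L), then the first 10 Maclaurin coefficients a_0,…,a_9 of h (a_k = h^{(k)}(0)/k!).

f: a_k = 0, 6, -9, 18, -81/2, 486/5, -243, 4374/7, -6561/4, 4374, …
g: a_k = 3, 3, 3, 3, 3, 3, 3, 3, 3, 3, …
Weyl lclm of L_f,L_g ⇒ L₀ (ord ≤ 3).
Derive L from L₀ (diff closure).
L = (-54 - 18·x) + (12 - 72·x - 36·x^2)·Dx + (5 + 13·x - 9·x^2 - 9·x^3)·Dx^2  (order 2).
h: a_k = 9, -12, 63, -150, 501, -1440, 4395, -13098, 39393, -118068, …
ICs: h(0) = 9, h′(0) = -12.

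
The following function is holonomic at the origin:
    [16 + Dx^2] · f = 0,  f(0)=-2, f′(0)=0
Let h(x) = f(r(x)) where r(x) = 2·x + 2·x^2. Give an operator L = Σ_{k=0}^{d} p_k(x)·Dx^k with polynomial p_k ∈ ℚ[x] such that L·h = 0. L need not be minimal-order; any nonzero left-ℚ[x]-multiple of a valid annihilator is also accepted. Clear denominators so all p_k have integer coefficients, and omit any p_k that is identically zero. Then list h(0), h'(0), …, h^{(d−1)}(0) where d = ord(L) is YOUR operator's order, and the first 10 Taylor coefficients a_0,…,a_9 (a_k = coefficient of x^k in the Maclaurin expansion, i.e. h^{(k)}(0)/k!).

f: a_k = -2, 0, 16, 0, -64/3, 0, 512/45, 0, -1024/315, 0, …
Change of var in L_f (x↦r) gives L₀.
L = (64 + 384·x + 768·x^2 + 512·x^3) - 2·Dx + (1 + 2·x)·Dx^2  (order 2).
h: a_k = -2, 0, 64, 128, -832/3, -4096/3, -59392/45, 45056/15, 3070976/315, 2490368/315, …
ICs: h(0) = -2, h′(0) = 0.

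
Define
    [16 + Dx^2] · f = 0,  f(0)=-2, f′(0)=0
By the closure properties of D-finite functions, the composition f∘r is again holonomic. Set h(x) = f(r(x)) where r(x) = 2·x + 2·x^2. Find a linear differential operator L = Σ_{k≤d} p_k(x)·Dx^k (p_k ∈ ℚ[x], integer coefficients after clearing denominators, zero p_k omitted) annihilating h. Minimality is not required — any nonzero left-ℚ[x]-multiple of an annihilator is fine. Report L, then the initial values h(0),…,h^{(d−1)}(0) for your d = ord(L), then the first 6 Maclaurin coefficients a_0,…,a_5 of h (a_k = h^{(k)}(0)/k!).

f: a_k = -2, 0, 16, 0, -64/3, 0, …
h₀=f(r): pull back L_f along r ⇒ L₀.
L = (64 + 384·x + 768·x^2 + 512·x^3) - 2·Dx + (1 + 2·x)·Dx^2  (order 2).
h: a_k = -2, 0, 64, 128, -832/3, -4096/3, …
ICs: h(0) = -2, h′(0) = 0.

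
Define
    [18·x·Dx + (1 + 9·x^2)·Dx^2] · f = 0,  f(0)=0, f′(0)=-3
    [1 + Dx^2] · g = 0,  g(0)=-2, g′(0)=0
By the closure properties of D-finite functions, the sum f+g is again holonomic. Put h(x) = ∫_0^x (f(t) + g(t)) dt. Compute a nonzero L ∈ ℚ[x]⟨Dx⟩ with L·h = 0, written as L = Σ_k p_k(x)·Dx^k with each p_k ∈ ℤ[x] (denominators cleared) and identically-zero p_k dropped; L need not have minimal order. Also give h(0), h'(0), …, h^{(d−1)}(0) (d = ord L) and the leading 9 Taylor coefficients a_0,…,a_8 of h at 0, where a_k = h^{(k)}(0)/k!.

f: a_k = 0, -3, 0, 9, 0, -243/5, 0, 2187/7, 0, …
g: a_k = -2, 0, 1, 0, -1/12, 0, 1/360, 0, -1/20160, …
Weyl lclm of L_f,L_g ⇒ L₀ (ord ≤ 4).
∫: right-multiply L₀ by Dx.
L = (-1926·x + 17820·x^3 + 1458·x^5)·Dx^2 + (-17 + 351·x^2 + 4617·x^4 + 729·x^6)·Dx^3 + (-1926·x + 17820·x^3 + 1458·x^5)·Dx^4 + (-17 + 351·x^2 + 4617·x^4 + 729·x^6)·Dx^5  (order 5).
h: a_k = 0, -2, -3/2, 1/3, 9/4, -1/60, -81/10, 1/2520, 2187/56, …
ICs: h(0) = 0, h′(0) = -2, h′′(0) = -3, h′′′(0) = 2, h′′′′(0) = 54.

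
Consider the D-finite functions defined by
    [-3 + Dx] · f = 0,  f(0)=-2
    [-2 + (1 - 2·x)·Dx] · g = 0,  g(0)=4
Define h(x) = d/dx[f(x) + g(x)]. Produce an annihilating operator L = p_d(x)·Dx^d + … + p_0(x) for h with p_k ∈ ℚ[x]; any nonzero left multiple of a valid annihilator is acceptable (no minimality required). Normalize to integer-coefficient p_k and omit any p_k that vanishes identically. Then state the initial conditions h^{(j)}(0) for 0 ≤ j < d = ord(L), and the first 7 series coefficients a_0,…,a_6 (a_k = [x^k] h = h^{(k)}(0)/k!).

L = (36 + 72·x) + (-15 - 36·x + 36·x^2)·Dx + (1 + 4·x - 12·x^2)·Dx^2  (order 2).
h: a_k = 2, 14, 69, 229, 2479/4, 30477/20, 143117/40, …
ICs: h(0) = 2, h′(0) = 14.

f: a_k = -2, -6, -9, -9, -27/4, -81/20, -81/40, …
g: a_k = 4, 8, 16, 32, 64, 128, 256, …
h₀=f+g: left-lcm gives L₀, ord ≤ 2.
Differentiate: ansatz ord ≤ ord L₀ ⇒ L.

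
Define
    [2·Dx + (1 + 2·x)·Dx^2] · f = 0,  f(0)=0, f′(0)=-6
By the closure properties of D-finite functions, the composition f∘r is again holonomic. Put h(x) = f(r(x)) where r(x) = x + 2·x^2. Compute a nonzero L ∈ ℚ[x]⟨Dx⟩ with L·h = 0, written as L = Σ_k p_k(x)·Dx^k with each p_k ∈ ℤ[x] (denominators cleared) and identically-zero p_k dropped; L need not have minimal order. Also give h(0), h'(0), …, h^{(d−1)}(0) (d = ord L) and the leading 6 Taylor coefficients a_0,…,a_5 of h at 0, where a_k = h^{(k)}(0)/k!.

L = (-2 + 8·x + 16·x^2)·Dx + (1 + 6·x + 12·x^2 + 16·x^3)·Dx^2  (order 2).
h: a_k = 0, -6, -6, 16, -12, -96/5, …
ICs: h(0) = 0, h′(0) = -6.

f: a_k = 0, -6, 6, -8, 12, -96/5, …
h₀=f(r): pull back L_f along r ⇒ L₀.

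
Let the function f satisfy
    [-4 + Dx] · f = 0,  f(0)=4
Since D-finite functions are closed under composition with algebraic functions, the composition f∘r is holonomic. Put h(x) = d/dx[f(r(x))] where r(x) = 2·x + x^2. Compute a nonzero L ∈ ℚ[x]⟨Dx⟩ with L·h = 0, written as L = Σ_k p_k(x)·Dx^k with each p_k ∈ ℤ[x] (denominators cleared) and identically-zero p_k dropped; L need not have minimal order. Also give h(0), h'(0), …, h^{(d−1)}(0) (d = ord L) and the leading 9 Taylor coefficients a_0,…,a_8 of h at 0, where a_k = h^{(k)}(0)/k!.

f: a_k = 4, 16, 32, 128/3, 128/3, 512/15, 1024/45, 4096/315, 2048/315, …
Change of var in L_f (x↦r) gives L₀.
h=h₀': d/dx-closure on L₀ ⇒ L.
L = (9 + 16·x + 8·x^2) + (-1 - x)·Dx  (order 1).
h: a_k = 32, 288, 1408, 14720/3, 13568, 472832/15, 2868224/45, 12061696/105, 11826176/63, …
ICs: h(0) = 32.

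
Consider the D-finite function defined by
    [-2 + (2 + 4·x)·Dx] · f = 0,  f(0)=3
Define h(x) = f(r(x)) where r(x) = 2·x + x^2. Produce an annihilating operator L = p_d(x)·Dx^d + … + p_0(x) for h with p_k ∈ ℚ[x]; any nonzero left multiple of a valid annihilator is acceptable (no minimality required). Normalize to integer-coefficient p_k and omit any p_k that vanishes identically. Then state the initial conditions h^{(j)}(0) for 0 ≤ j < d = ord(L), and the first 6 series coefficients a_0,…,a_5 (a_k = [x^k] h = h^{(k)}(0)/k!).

f: a_k = 3, 3, -3/2, 3/2, -15/8, 21/8, …
Change of var in L_f (x↦r) gives L₀.
L = (-2 - 2·x) + (1 + 4·x + 2·x^2)·Dx  (order 1).
h: a_k = 3, 6, -3, 6, -27/2, 33, …
ICs: h(0) = 3.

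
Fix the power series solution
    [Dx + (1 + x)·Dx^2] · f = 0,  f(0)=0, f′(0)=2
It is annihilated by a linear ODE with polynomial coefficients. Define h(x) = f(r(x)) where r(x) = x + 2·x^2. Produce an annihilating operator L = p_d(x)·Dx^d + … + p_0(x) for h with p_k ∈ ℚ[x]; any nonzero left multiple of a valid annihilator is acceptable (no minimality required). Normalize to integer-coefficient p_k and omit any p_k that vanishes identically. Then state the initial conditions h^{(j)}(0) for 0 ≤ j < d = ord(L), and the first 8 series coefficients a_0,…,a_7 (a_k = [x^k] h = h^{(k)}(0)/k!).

f: a_k = 0, 2, -1, 2/3, -1/2, 2/5, -1/3, 2/7, …
f∘r: x↦r, Dx↦Dx/r' in L_f ⇒ L₀.
L = (-3 + 4·x + 8·x^2)·Dx + (1 + 5·x + 6·x^2 + 8·x^3)·Dx^2  (order 2).
h: a_k = 0, 2, 3, -10/3, -1/2, 22/5, -3, -26/7, …
ICs: h(0) = 0, h′(0) = 2.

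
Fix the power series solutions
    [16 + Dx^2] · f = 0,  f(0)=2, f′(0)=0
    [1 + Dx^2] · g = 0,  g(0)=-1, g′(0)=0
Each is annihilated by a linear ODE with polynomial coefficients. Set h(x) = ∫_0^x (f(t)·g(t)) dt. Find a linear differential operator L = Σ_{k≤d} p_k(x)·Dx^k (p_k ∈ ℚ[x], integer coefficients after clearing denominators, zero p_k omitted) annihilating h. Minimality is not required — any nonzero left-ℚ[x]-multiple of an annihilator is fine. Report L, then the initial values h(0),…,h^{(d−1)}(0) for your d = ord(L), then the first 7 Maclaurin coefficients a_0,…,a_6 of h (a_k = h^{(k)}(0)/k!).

L = 225·Dx + 34·Dx^3 + Dx^5  (order 5).
h: a_k = 0, -2, 0, 17/3, 0, -353/60, 0, …
ICs: h(0) = 0, h′(0) = -2, h′′(0) = 0, h′′′(0) = 34, h′′′′(0) = 0.

f: a_k = 2, 0, -16, 0, 64/3, 0, -512/45, …
g: a_k = -1, 0, 1/2, 0, -1/24, 0, 1/720, …
f·g: L₀ = L_f ⊗_s L_g, ord ≤ 2·2.
h=∫h₀ ⇒ L = L₀·Dx.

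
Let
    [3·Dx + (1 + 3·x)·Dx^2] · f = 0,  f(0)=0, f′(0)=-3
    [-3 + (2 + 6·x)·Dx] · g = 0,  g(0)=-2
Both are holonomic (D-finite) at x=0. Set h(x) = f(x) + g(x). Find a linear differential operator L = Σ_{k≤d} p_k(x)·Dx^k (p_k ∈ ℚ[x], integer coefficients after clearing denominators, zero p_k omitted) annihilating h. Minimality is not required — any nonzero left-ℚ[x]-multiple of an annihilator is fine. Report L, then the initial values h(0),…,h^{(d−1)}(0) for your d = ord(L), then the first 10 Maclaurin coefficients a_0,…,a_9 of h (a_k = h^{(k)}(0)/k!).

L = 9·Dx + (15 + 45·x)·Dx^2 + (2 + 12·x + 18·x^2)·Dx^3  (order 3).
h: a_k = -2, -6, 27/4, -99/8, 1701/64, -39609/640, 77517/512, -2744685/7168, 16251597/16384, -85736961/32768, …
ICs: h(0) = -2, h′(0) = -6, h′′(0) = 27/2.

f: a_k = 0, -3, 9/2, -9, 81/4, -243/5, 243/2, -2187/7, 6561/8, -2187, …
g: a_k = -2, -3, 9/4, -27/8, 405/64, -1701/128, 15309/512, -72171/1024, 2814669/16384, -14073345/32768, …
f+g: L₀ = lclm(L_f,L_g), ord ≤ 2+1.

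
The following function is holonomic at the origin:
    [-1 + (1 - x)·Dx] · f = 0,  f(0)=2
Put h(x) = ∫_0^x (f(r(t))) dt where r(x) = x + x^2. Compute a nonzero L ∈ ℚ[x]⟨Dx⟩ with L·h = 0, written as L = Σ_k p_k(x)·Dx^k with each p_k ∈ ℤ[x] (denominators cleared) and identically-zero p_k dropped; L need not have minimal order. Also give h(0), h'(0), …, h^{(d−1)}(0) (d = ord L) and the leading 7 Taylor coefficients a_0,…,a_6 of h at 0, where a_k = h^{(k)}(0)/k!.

f: a_k = 2, 2, 2, 2, 2, 2, 2, …
Change of var in L_f (x↦r) gives L₀.
∫: right-multiply L₀ by Dx.
L = (1 + 2·x)·Dx + (-1 + x + x^2)·Dx^2  (order 2).
h: a_k = 0, 2, 1, 4/3, 3/2, 2, 8/3, …
ICs: h(0) = 0, h′(0) = 2.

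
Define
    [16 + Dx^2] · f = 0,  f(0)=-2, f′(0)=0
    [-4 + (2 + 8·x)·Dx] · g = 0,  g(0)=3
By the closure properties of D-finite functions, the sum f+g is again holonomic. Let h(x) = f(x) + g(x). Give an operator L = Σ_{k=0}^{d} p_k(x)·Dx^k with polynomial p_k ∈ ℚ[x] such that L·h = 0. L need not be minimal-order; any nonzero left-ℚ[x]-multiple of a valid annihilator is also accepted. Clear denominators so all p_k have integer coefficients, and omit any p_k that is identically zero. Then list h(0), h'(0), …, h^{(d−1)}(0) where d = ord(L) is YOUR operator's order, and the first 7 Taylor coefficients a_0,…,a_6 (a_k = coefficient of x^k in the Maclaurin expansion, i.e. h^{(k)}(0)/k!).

f: a_k = -2, 0, 16, 0, -64/3, 0, 512/45, …
g: a_k = 3, 6, -6, 12, -30, 84, -252, …
h₀=f+g: left-lcm gives L₀, ord ≤ 3.
L = (-224 - 1024·x - 2048·x^2) + (48 + 704·x + 3072·x^2 + 4096·x^3)·Dx + (-14 - 64·x - 128·x^2)·Dx^2 + (3 + 44·x + 192·x^2 + 256·x^3)·Dx^3  (order 3).
h: a_k = 1, 6, 10, 12, -154/3, 84, -10828/45, …
ICs: h(0) = 1, h′(0) = 6, h′′(0) = 20.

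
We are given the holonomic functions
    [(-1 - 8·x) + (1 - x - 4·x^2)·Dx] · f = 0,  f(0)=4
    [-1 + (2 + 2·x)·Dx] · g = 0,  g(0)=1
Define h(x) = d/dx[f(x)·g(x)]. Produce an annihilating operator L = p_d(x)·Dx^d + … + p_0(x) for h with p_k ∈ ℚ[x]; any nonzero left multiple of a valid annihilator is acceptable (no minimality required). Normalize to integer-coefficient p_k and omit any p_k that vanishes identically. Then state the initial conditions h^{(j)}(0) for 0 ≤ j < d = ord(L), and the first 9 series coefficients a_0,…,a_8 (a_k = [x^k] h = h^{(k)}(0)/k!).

L = (43 + 210·x + 603·x^2 + 680·x^3 + 240·x^4) + (-6 - 34·x + 6·x^2 + 194·x^3 + 256·x^4 + 96·x^5)·Dx  (order 1).
h: a_k = 6, 43, 549/4, 4211/8, 100705/64, 645885/128, 7525945/512, 44759491/1024, 2044232793/16384, …
ICs: h(0) = 6.

f: a_k = 4, 4, 20, 36, 116, 260, 724, 1764, 4660, …
g: a_k = 1, 1/2, -1/8, 1/16, -5/128, 7/256, -21/1024, 33/2048, -429/32768, …
Product ⇒ symmetric product L₀, ord ≤ 1.
Differentiate: ansatz ord ≤ ord L₀ ⇒ L.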